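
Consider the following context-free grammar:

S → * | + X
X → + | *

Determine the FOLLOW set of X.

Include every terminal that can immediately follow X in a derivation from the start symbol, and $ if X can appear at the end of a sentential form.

We compute FOLLOW(X) using the standard algorithm.
FOLLOW(S) starts with {$}.
FIRST(S) = {*, +}
FIRST(X) = {*, +}
FOLLOW(S) = {$}
FOLLOW(X) = {$}
Therefore, FOLLOW(X) = {$}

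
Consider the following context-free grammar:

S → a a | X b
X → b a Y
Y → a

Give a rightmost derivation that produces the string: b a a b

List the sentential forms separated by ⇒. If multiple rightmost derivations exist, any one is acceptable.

S ⇒ X b ⇒ b a Y b ⇒ b a a b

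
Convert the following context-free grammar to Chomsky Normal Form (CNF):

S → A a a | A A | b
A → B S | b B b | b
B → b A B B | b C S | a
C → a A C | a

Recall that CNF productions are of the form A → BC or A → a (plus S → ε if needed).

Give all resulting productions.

TA → a; S → b; TB → b; A → b; B → a; C → a; S → A X0; X0 → TA TA; S → A A; A → B S; A → TB X1; X1 → B TB; B → TB X2; X2 → A X3; X3 → B B; B → TB X4; X4 → C S; C → TA X5; X5 → A C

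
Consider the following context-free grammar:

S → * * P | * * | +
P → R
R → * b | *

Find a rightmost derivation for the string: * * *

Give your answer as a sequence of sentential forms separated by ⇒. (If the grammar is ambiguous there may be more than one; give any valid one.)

S ⇒ * * P ⇒ * * R ⇒ * * *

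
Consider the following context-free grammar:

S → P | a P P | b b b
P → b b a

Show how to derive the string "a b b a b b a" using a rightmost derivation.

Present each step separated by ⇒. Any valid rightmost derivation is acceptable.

S ⇒ a P P ⇒ a P b b a ⇒ a b b a b b a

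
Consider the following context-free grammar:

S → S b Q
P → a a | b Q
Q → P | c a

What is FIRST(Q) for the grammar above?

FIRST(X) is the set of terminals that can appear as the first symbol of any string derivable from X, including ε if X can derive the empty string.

We compute FIRST(Q) using the standard algorithm.
FIRST(P) = {a, b}
FIRST(Q) = {a, b, c}
FIRST(S) = {}
Therefore, FIRST(Q) = {a, b, c}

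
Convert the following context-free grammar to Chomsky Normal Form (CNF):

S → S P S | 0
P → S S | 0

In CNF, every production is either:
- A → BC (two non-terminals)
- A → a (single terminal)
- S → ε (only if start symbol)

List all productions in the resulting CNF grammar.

S → 0; P → 0; S → S X0; X0 → P S; P → S S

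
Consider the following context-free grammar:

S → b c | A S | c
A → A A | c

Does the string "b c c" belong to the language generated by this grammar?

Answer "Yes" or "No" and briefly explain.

No - no valid derivation exists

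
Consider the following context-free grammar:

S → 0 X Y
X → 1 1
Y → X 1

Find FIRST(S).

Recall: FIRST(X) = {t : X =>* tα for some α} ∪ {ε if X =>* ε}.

We compute FIRST(S) using the standard algorithm.
FIRST(S) = {0}
FIRST(X) = {1}
FIRST(Y) = {1}
Therefore, FIRST(S) = {0}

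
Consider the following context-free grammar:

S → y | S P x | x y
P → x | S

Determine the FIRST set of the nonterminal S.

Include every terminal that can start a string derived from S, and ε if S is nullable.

We compute FIRST(S) using the standard algorithm.
FIRST(P) = {x, y}
FIRST(S) = {x, y}
Therefore, FIRST(S) = {x, y}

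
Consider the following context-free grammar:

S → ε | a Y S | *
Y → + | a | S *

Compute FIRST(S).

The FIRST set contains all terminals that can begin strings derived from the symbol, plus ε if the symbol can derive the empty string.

We compute FIRST(S) using the standard algorithm.
FIRST(S) = {*, a, ε}
FIRST(Y) = {*, +, a}
Therefore, FIRST(S) = {*, a, ε}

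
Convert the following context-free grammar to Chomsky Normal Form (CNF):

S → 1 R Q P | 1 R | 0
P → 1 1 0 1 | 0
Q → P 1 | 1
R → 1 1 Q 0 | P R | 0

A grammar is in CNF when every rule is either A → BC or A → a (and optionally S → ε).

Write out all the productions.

T1 → 1; S → 0; T0 → 0; P → 0; Q → 1; R → 0; S → T1 X0; X0 → R X1; X1 → Q P; S → T1 R; P → T1 X2; X2 → T1 X3; X3 → T0 T1; Q → P T1; R → T1 X4; X4 → T1 X5; X5 → Q T0; R → P R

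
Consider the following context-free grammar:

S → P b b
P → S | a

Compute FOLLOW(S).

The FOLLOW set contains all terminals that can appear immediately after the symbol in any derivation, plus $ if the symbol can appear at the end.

We compute FOLLOW(S) using the standard algorithm.
FOLLOW(S) starts with {$}.
FIRST(P) = {a}
FIRST(S) = {a}
FOLLOW(P) = {b}
FOLLOW(S) = {$, b}
Therefore, FOLLOW(S) = {$, b}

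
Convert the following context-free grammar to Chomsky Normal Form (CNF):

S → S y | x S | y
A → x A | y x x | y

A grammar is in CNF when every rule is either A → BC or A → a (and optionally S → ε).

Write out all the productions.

TY → y; TX → x; S → y; A → y; S → S TY; S → TX S; A → TX A; A → TY X0; X0 → TX TX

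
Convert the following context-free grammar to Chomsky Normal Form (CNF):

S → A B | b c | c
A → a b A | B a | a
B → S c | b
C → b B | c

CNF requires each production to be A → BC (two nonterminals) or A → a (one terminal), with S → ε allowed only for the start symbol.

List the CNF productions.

TB → b; TC → c; S → c; TA → a; A → a; B → b; C → c; S → A B; S → TB TC; A → TA X0; X0 → TB A; A → B TA; B → S TC; C → TB B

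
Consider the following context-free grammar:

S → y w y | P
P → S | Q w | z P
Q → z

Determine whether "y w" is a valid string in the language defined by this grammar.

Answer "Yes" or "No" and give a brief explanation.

No - no valid derivation exists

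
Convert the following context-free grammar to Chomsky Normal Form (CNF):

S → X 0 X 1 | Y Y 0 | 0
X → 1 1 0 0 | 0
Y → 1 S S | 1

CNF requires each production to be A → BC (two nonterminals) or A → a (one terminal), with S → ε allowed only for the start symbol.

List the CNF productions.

T0 → 0; T1 → 1; S → 0; X → 0; Y → 1; S → X X0; X0 → T0 X1; X1 → X T1; S → Y X2; X2 → Y T0; X → T1 X3; X3 → T1 X4; X4 → T0 T0; Y → T1 X5; X5 → S S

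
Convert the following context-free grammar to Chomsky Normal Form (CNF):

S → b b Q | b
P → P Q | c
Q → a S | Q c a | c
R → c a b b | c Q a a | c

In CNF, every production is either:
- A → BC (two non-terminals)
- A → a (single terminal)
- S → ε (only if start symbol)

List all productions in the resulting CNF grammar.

TB → b; S → b; P → c; TA → a; TC → c; Q → c; R → c; S → TB X0; X0 → TB Q; P → P Q; Q → TA S; Q → Q X1; X1 → TC TA; R → TC X2; X2 → TA X3; X3 → TB TB; R → TC X4; X4 → Q X5; X5 → TA TA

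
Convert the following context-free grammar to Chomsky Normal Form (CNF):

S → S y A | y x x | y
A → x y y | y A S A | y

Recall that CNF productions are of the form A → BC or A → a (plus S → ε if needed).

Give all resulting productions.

TY → y; TX → x; S → y; A → y; S → S X0; X0 → TY A; S → TY X1; X1 → TX TX; A → TX X2; X2 → TY TY; A → TY X3; X3 → A X4; X4 → S A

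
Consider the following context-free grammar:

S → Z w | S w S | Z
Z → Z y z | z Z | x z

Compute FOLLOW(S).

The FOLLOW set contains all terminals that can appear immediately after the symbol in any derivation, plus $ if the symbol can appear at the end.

We compute FOLLOW(S) using the standard algorithm.
FOLLOW(S) starts with {$}.
FIRST(S) = {x, z}
FIRST(Z) = {x, z}
FOLLOW(S) = {$, w}
FOLLOW(Z) = {$, w, y}
Therefore, FOLLOW(S) = {$, w}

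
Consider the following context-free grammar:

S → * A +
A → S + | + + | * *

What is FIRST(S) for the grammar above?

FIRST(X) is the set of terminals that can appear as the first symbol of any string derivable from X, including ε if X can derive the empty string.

We compute FIRST(S) using the standard algorithm.
FIRST(A) = {*, +}
FIRST(S) = {*}
Therefore, FIRST(S) = {*}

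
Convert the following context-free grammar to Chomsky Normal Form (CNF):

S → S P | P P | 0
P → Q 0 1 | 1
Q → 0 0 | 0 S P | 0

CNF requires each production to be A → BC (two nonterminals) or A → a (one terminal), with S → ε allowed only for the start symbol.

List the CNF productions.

S → 0; T0 → 0; T1 → 1; P → 1; Q → 0; S → S P; S → P P; P → Q X0; X0 → T0 T1; Q → T0 T0; Q → T0 X1; X1 → S P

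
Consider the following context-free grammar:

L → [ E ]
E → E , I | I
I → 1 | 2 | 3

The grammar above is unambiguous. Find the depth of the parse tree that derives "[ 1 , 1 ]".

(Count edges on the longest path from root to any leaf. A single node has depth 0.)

4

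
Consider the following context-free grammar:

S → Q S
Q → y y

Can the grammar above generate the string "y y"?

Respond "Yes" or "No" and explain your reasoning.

No - no valid derivation exists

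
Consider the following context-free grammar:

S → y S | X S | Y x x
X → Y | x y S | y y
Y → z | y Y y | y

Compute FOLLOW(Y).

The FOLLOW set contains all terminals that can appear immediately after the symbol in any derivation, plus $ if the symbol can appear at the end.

We compute FOLLOW(Y) using the standard algorithm.
FOLLOW(S) starts with {$}.
FIRST(S) = {x, y, z}
FIRST(X) = {x, y, z}
FIRST(Y) = {y, z}
FOLLOW(S) = {$, x, y, z}
FOLLOW(X) = {x, y, z}
FOLLOW(Y) = {x, y, z}
Therefore, FOLLOW(Y) = {x, y, z}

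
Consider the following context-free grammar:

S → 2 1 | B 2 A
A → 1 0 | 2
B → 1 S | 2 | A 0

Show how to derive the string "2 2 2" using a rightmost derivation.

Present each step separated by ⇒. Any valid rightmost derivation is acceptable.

S ⇒ B 2 A ⇒ B 2 2 ⇒ 2 2 2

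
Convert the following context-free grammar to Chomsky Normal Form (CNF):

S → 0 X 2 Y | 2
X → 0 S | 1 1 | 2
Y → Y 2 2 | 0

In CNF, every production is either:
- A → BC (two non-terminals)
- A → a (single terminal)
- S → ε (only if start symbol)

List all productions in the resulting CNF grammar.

T0 → 0; T2 → 2; S → 2; T1 → 1; X → 2; Y → 0; S → T0 X0; X0 → X X1; X1 → T2 Y; X → T0 S; X → T1 T1; Y → Y X2; X2 → T2 T2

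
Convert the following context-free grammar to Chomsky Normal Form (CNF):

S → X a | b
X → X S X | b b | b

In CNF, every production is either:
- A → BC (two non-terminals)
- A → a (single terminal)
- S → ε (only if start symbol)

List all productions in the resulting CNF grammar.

TA → a; S → b; TB → b; X → b; S → X TA; X → X X0; X0 → S X; X → TB TB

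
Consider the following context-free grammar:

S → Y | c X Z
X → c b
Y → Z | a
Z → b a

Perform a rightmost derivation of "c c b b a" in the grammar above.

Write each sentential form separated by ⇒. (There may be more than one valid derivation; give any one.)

S ⇒ c X Z ⇒ c X b a ⇒ c c b b a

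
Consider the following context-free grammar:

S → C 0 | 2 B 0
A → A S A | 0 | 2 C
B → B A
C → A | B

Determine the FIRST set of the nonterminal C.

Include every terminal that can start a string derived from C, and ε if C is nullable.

We compute FIRST(C) using the standard algorithm.
FIRST(A) = {0, 2}
FIRST(B) = {}
FIRST(C) = {0, 2}
FIRST(S) = {0, 2}
Therefore, FIRST(C) = {0, 2}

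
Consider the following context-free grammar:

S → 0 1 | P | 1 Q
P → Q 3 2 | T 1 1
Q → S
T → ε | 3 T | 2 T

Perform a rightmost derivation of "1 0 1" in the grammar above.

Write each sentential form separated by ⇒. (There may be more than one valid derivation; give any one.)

S ⇒ 1 Q ⇒ 1 S ⇒ 1 0 1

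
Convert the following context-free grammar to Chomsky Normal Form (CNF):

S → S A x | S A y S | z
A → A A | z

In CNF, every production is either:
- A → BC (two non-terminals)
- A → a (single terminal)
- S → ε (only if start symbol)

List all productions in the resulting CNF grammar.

TX → x; TY → y; S → z; A → z; S → S X0; X0 → A TX; S → S X1; X1 → A X2; X2 → TY S; A → A A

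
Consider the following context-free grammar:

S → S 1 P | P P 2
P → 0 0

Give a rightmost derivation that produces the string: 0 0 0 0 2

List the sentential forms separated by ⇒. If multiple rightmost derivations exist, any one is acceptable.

S ⇒ P P 2 ⇒ P 0 0 2 ⇒ 0 0 0 0 2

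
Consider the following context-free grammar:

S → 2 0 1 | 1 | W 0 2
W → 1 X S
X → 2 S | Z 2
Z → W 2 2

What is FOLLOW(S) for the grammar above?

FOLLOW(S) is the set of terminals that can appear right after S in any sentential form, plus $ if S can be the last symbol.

We compute FOLLOW(S) using the standard algorithm.
FOLLOW(S) starts with {$}.
FIRST(S) = {1, 2}
FIRST(W) = {1}
FIRST(X) = {1, 2}
FIRST(Z) = {1}
FOLLOW(S) = {$, 0, 1, 2}
FOLLOW(W) = {0, 2}
FOLLOW(X) = {1, 2}
FOLLOW(Z) = {2}
Therefore, FOLLOW(S) = {$, 0, 1, 2}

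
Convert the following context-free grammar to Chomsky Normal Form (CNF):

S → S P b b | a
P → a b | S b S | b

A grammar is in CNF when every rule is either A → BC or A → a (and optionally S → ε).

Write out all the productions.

TB → b; S → a; TA → a; P → b; S → S X0; X0 → P X1; X1 → TB TB; P → TA TB; P → S X2; X2 → TB S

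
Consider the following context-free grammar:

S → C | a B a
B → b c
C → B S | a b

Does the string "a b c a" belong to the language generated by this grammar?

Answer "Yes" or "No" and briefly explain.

Yes - a valid derivation exists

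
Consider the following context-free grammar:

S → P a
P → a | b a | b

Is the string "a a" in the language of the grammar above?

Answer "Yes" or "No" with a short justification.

Yes - a valid derivation exists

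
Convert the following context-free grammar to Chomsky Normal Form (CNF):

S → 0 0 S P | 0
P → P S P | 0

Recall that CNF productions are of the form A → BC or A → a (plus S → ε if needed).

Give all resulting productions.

T0 → 0; S → 0; P → 0; S → T0 X0; X0 → T0 X1; X1 → S P; P → P X2; X2 → S P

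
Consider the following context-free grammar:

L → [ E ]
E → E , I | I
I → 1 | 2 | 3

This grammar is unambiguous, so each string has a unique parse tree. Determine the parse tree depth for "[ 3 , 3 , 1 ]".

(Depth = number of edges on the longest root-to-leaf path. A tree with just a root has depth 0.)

5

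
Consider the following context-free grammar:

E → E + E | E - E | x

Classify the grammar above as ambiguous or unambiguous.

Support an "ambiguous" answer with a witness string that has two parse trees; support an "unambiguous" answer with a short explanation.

Ambiguous - the string 'x + x - x + x' has two distinct parse trees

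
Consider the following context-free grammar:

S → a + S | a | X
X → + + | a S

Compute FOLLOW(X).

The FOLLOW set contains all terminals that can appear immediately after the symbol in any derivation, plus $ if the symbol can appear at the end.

We compute FOLLOW(X) using the standard algorithm.
FOLLOW(S) starts with {$}.
FIRST(S) = {+, a}
FIRST(X) = {+, a}
FOLLOW(S) = {$}
FOLLOW(X) = {$}
Therefore, FOLLOW(X) = {$}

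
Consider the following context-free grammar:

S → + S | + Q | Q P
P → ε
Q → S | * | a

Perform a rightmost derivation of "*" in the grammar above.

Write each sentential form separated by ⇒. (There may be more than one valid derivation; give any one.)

S ⇒ Q P ⇒ Q ⇒ *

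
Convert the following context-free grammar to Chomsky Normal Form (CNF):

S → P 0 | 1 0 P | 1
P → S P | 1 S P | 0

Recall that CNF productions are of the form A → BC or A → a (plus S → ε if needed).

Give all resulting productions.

T0 → 0; T1 → 1; S → 1; P → 0; S → P T0; S → T1 X0; X0 → T0 P; P → S P; P → T1 X1; X1 → S P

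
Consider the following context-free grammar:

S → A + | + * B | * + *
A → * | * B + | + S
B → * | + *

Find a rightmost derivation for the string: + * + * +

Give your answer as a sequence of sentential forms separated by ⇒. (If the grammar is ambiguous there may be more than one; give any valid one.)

S ⇒ A + ⇒ + S + ⇒ + * + * +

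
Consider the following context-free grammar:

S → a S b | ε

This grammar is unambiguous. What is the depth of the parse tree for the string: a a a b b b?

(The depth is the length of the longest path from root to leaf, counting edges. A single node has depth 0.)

4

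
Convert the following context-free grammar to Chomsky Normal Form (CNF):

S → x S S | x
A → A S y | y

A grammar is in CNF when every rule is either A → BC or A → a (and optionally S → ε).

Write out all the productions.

TX → x; S → x; TY → y; A → y; S → TX X0; X0 → S S; A → A X1; X1 → S TY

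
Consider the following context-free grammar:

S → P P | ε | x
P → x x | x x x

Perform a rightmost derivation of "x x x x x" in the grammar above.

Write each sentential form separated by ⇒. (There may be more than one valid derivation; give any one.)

S ⇒ P P ⇒ P x x ⇒ x x x x x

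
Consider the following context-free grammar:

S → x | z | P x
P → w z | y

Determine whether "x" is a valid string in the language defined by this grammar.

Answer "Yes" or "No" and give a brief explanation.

Yes - a valid derivation exists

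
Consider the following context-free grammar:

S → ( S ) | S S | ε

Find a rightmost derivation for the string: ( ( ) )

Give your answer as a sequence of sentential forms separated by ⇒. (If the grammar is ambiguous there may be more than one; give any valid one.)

S ⇒ ( S ) ⇒ ( ( S ) ) ⇒ ( ( ) )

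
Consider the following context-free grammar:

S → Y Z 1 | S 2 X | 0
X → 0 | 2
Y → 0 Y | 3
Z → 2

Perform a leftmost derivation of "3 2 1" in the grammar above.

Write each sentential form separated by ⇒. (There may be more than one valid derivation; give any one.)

S ⇒ Y Z 1 ⇒ 3 Z 1 ⇒ 3 2 1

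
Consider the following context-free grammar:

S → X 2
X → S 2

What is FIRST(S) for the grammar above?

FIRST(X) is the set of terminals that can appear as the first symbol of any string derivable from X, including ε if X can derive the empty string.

We compute FIRST(S) using the standard algorithm.
FIRST(S) = {}
FIRST(X) = {}
Therefore, FIRST(S) = {}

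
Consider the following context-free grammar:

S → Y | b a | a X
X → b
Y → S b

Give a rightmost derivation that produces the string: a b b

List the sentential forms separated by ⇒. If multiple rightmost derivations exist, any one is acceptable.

S ⇒ Y ⇒ S b ⇒ a X b ⇒ a b b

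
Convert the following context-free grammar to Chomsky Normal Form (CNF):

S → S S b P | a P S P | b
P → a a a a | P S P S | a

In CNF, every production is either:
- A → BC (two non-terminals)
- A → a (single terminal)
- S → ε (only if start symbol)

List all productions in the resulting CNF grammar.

TB → b; TA → a; S → b; P → a; S → S X0; X0 → S X1; X1 → TB P; S → TA X2; X2 → P X3; X3 → S P; P → TA X4; X4 → TA X5; X5 → TA TA; P → P X6; X6 → S X7; X7 → P S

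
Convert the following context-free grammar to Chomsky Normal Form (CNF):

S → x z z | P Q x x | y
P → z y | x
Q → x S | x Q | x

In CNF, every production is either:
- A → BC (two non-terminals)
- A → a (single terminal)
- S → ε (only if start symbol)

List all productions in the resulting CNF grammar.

TX → x; TZ → z; S → y; TY → y; P → x; Q → x; S → TX X0; X0 → TZ TZ; S → P X1; X1 → Q X2; X2 → TX TX; P → TZ TY; Q → TX S; Q → TX Q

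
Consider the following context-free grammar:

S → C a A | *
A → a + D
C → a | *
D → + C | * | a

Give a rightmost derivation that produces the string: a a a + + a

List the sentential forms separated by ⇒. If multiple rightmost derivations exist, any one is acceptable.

S ⇒ C a A ⇒ C a a + D ⇒ C a a + + C ⇒ C a a + + a ⇒ a a a + + a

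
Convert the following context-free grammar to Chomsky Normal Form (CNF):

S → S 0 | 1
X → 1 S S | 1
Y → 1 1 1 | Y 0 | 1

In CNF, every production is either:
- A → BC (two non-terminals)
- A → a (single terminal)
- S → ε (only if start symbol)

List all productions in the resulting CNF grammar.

T0 → 0; S → 1; T1 → 1; X → 1; Y → 1; S → S T0; X → T1 X0; X0 → S S; Y → T1 X1; X1 → T1 T1; Y → Y T0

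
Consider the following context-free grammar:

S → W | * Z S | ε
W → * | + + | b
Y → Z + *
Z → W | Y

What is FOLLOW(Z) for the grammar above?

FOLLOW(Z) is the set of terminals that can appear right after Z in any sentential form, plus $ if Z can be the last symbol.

We compute FOLLOW(Z) using the standard algorithm.
FOLLOW(S) starts with {$}.
FIRST(S) = {*, +, b, ε}
FIRST(W) = {*, +, b}
FIRST(Y) = {*, +, b}
FIRST(Z) = {*, +, b}
FOLLOW(S) = {$}
FOLLOW(W) = {$, *, +, b}
FOLLOW(Y) = {$, *, +, b}
FOLLOW(Z) = {$, *, +, b}
Therefore, FOLLOW(Z) = {$, *, +, b}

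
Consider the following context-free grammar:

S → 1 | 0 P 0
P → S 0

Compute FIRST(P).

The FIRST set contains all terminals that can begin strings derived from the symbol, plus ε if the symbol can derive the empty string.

We compute FIRST(P) using the standard algorithm.
FIRST(P) = {0, 1}
FIRST(S) = {0, 1}
Therefore, FIRST(P) = {0, 1}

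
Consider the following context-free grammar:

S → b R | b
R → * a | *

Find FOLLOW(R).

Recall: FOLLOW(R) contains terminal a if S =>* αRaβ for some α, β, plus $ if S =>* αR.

We compute FOLLOW(R) using the standard algorithm.
FOLLOW(S) starts with {$}.
FIRST(R) = {*}
FIRST(S) = {b}
FOLLOW(R) = {$}
FOLLOW(S) = {$}
Therefore, FOLLOW(R) = {$}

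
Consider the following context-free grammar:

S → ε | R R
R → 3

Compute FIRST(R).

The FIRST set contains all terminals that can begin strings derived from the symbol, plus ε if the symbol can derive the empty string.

We compute FIRST(R) using the standard algorithm.
FIRST(R) = {3}
FIRST(S) = {3, ε}
Therefore, FIRST(R) = {3}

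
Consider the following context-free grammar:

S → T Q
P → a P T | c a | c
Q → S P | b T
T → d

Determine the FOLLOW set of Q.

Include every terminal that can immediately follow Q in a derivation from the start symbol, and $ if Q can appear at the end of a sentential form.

We compute FOLLOW(Q) using the standard algorithm.
FOLLOW(S) starts with {$}.
FIRST(P) = {a, c}
FIRST(Q) = {b, d}
FIRST(S) = {d}
FIRST(T) = {d}
FOLLOW(P) = {$, a, c, d}
FOLLOW(Q) = {$, a, c}
FOLLOW(S) = {$, a, c}
FOLLOW(T) = {$, a, b, c, d}
Therefore, FOLLOW(Q) = {$, a, c}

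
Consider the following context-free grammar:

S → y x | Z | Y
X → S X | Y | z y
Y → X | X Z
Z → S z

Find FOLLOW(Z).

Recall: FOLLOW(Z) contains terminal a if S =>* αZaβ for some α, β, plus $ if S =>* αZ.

We compute FOLLOW(Z) using the standard algorithm.
FOLLOW(S) starts with {$}.
FIRST(S) = {y, z}
FIRST(X) = {y, z}
FIRST(Y) = {y, z}
FIRST(Z) = {y, z}
FOLLOW(S) = {$, y, z}
FOLLOW(X) = {$, y, z}
FOLLOW(Y) = {$, y, z}
FOLLOW(Z) = {$, y, z}
Therefore, FOLLOW(Z) = {$, y, z}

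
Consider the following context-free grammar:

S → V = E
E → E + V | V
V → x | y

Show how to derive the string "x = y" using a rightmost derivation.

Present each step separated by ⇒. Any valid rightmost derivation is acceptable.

S ⇒ V = E ⇒ V = V ⇒ V = y ⇒ x = y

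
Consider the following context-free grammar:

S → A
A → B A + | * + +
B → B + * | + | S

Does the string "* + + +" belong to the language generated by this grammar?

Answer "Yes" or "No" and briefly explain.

No - no valid derivation exists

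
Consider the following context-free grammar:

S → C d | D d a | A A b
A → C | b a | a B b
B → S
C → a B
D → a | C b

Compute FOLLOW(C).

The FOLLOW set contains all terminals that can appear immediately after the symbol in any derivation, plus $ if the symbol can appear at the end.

We compute FOLLOW(C) using the standard algorithm.
FOLLOW(S) starts with {$}.
FIRST(A) = {a, b}
FIRST(B) = {a, b}
FIRST(C) = {a}
FIRST(D) = {a}
FIRST(S) = {a, b}
FOLLOW(A) = {a, b}
FOLLOW(B) = {a, b, d}
FOLLOW(C) = {a, b, d}
FOLLOW(D) = {d}
FOLLOW(S) = {$, a, b, d}
Therefore, FOLLOW(C) = {a, b, d}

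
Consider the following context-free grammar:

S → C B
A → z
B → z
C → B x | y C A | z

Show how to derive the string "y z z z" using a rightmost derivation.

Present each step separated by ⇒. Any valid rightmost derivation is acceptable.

S ⇒ C B ⇒ C z ⇒ y C A z ⇒ y C z z ⇒ y z z z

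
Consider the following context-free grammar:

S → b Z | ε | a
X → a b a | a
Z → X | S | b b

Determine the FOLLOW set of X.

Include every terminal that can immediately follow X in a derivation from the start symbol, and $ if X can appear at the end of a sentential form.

We compute FOLLOW(X) using the standard algorithm.
FOLLOW(S) starts with {$}.
FIRST(S) = {a, b, ε}
FIRST(X) = {a}
FIRST(Z) = {a, b, ε}
FOLLOW(S) = {$}
FOLLOW(X) = {$}
FOLLOW(Z) = {$}
Therefore, FOLLOW(X) = {$}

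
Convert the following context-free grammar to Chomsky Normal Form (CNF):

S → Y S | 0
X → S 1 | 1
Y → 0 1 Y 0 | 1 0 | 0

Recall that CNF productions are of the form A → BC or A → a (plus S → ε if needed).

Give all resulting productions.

S → 0; T1 → 1; X → 1; T0 → 0; Y → 0; S → Y S; X → S T1; Y → T0 X0; X0 → T1 X1; X1 → Y T0; Y → T1 T0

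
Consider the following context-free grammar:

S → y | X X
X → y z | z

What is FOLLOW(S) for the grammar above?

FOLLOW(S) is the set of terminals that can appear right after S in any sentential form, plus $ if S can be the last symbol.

We compute FOLLOW(S) using the standard algorithm.
FOLLOW(S) starts with {$}.
FIRST(S) = {y, z}
FIRST(X) = {y, z}
FOLLOW(S) = {$}
FOLLOW(X) = {$, y, z}
Therefore, FOLLOW(S) = {$}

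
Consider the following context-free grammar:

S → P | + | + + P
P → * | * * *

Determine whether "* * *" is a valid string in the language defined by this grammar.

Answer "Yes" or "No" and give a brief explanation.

Yes - a valid derivation exists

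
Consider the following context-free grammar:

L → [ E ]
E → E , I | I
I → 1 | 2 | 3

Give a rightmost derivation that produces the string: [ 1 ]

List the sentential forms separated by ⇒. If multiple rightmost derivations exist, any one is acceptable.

L ⇒ [ E ] ⇒ [ I ] ⇒ [ 1 ]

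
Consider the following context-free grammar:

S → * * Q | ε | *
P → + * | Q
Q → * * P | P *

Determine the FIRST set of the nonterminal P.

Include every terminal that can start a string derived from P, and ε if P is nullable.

We compute FIRST(P) using the standard algorithm.
FIRST(P) = {*, +}
FIRST(Q) = {*, +}
FIRST(S) = {*, ε}
Therefore, FIRST(P) = {*, +}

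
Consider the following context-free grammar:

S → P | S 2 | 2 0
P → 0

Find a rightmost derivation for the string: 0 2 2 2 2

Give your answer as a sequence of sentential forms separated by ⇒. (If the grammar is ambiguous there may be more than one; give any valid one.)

S ⇒ S 2 ⇒ S 2 2 ⇒ S 2 2 2 ⇒ S 2 2 2 2 ⇒ P 2 2 2 2 ⇒ 0 2 2 2 2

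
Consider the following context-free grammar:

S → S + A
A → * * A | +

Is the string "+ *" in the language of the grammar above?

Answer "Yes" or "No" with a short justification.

No - no valid derivation exists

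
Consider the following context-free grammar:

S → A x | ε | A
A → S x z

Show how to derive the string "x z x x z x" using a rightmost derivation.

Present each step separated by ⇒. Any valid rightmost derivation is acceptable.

S ⇒ A x ⇒ S x z x ⇒ A x x z x ⇒ S x z x x z x ⇒ x z x x z x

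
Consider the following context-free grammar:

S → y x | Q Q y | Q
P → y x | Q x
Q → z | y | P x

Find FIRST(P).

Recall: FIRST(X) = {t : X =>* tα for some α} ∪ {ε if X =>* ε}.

We compute FIRST(P) using the standard algorithm.
FIRST(P) = {y, z}
FIRST(Q) = {y, z}
FIRST(S) = {y, z}
Therefore, FIRST(P) = {y, z}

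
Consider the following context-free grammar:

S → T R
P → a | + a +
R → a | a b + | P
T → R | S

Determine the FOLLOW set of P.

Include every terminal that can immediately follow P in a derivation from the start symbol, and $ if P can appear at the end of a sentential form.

We compute FOLLOW(P) using the standard algorithm.
FOLLOW(S) starts with {$}.
FIRST(P) = {+, a}
FIRST(R) = {+, a}
FIRST(S) = {+, a}
FIRST(T) = {+, a}
FOLLOW(P) = {$, +, a}
FOLLOW(R) = {$, +, a}
FOLLOW(S) = {$, +, a}
FOLLOW(T) = {+, a}
Therefore, FOLLOW(P) = {$, +, a}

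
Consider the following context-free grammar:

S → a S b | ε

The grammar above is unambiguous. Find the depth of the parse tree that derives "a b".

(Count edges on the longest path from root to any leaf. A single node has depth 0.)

2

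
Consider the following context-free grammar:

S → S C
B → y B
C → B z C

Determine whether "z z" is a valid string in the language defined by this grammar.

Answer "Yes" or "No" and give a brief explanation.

No - no valid derivation exists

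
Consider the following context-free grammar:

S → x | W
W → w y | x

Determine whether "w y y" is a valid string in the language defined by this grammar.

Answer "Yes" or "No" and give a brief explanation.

No - no valid derivation exists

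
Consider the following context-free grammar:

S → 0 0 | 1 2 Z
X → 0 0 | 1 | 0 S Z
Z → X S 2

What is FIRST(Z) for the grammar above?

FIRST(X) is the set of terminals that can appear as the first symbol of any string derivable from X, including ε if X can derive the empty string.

We compute FIRST(Z) using the standard algorithm.
FIRST(S) = {0, 1}
FIRST(X) = {0, 1}
FIRST(Z) = {0, 1}
Therefore, FIRST(Z) = {0, 1}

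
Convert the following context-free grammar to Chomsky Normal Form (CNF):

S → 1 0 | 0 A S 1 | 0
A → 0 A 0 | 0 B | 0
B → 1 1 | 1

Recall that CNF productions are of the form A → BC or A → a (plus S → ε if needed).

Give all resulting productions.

T1 → 1; T0 → 0; S → 0; A → 0; B → 1; S → T1 T0; S → T0 X0; X0 → A X1; X1 → S T1; A → T0 X2; X2 → A T0; A → T0 B; B → T1 T1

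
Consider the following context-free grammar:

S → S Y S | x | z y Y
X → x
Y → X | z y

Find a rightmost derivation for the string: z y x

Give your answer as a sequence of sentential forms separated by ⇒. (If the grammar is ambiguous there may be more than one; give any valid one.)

S ⇒ z y Y ⇒ z y X ⇒ z y x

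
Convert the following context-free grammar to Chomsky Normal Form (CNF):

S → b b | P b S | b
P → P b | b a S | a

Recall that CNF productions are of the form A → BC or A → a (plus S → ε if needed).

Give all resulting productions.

TB → b; S → b; TA → a; P → a; S → TB TB; S → P X0; X0 → TB S; P → P TB; P → TB X1; X1 → TA S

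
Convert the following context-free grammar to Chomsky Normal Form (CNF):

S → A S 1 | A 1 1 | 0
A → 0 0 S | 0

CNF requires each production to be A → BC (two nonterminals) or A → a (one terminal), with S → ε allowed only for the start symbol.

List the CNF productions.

T1 → 1; S → 0; T0 → 0; A → 0; S → A X0; X0 → S T1; S → A X1; X1 → T1 T1; A → T0 X2; X2 → T0 S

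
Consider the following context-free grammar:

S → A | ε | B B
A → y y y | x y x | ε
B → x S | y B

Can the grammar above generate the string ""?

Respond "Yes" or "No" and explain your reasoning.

Yes - a valid derivation exists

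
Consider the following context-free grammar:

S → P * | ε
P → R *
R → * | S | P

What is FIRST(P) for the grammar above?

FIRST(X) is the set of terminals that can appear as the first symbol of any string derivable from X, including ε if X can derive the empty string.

We compute FIRST(P) using the standard algorithm.
FIRST(P) = {*}
FIRST(R) = {*, ε}
FIRST(S) = {*, ε}
Therefore, FIRST(P) = {*}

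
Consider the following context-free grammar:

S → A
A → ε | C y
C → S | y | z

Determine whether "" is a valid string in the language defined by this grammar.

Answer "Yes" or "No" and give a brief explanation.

Yes - a valid derivation exists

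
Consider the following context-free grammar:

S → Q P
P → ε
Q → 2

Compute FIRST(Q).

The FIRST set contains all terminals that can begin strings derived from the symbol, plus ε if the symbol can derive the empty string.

We compute FIRST(Q) using the standard algorithm.
FIRST(P) = {ε}
FIRST(Q) = {2}
FIRST(S) = {2}
Therefore, FIRST(Q) = {2}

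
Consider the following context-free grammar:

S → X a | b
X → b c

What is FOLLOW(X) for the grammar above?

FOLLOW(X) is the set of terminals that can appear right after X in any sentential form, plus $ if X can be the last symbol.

We compute FOLLOW(X) using the standard algorithm.
FOLLOW(S) starts with {$}.
FIRST(S) = {b}
FIRST(X) = {b}
FOLLOW(S) = {$}
FOLLOW(X) = {a}
Therefore, FOLLOW(X) = {a}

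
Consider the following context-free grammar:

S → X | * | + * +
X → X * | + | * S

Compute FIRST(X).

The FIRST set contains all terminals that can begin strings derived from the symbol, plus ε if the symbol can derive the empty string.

We compute FIRST(X) using the standard algorithm.
FIRST(S) = {*, +}
FIRST(X) = {*, +}
Therefore, FIRST(X) = {*, +}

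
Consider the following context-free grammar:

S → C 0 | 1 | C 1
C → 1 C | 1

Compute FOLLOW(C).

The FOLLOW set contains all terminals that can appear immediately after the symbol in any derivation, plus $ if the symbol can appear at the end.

We compute FOLLOW(C) using the standard algorithm.
FOLLOW(S) starts with {$}.
FIRST(C) = {1}
FIRST(S) = {1}
FOLLOW(C) = {0, 1}
FOLLOW(S) = {$}
Therefore, FOLLOW(C) = {0, 1}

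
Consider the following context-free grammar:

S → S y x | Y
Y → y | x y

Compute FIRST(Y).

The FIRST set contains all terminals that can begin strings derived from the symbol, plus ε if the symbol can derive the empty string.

We compute FIRST(Y) using the standard algorithm.
FIRST(S) = {x, y}
FIRST(Y) = {x, y}
Therefore, FIRST(Y) = {x, y}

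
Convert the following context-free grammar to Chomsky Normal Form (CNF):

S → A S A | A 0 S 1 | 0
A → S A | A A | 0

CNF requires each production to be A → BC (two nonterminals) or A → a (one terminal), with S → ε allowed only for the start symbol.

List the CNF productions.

T0 → 0; T1 → 1; S → 0; A → 0; S → A X0; X0 → S A; S → A X1; X1 → T0 X2; X2 → S T1; A → S A; A → A A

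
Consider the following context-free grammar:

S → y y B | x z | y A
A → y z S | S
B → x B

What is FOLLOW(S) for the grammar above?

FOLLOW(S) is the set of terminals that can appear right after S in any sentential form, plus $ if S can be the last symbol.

We compute FOLLOW(S) using the standard algorithm.
FOLLOW(S) starts with {$}.
FIRST(A) = {x, y}
FIRST(B) = {x}
FIRST(S) = {x, y}
FOLLOW(A) = {$}
FOLLOW(B) = {$}
FOLLOW(S) = {$}
Therefore, FOLLOW(S) = {$}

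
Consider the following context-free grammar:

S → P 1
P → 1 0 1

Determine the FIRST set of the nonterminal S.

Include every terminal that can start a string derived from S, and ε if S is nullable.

We compute FIRST(S) using the standard algorithm.
FIRST(P) = {1}
FIRST(S) = {1}
Therefore, FIRST(S) = {1}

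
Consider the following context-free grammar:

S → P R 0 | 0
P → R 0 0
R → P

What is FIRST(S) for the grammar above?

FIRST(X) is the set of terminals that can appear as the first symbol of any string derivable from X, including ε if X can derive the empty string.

We compute FIRST(S) using the standard algorithm.
FIRST(P) = {}
FIRST(R) = {}
FIRST(S) = {0}
Therefore, FIRST(S) = {0}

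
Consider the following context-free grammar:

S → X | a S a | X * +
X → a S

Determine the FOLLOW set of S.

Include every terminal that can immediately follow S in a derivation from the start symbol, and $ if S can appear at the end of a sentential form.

We compute FOLLOW(S) using the standard algorithm.
FOLLOW(S) starts with {$}.
FIRST(S) = {a}
FIRST(X) = {a}
FOLLOW(S) = {$, *, a}
FOLLOW(X) = {$, *, a}
Therefore, FOLLOW(S) = {$, *, a}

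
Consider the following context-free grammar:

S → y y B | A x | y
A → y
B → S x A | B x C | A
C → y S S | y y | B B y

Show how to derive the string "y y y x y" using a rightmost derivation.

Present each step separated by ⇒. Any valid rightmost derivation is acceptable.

S ⇒ y y B ⇒ y y S x A ⇒ y y S x y ⇒ y y y x y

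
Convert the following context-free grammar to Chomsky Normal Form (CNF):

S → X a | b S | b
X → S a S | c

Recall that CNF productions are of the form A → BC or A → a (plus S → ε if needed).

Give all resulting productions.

TA → a; TB → b; S → b; X → c; S → X TA; S → TB S; X → S X0; X0 → TA S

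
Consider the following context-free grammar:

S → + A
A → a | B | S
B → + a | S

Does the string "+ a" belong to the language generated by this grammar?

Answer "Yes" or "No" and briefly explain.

Yes - a valid derivation exists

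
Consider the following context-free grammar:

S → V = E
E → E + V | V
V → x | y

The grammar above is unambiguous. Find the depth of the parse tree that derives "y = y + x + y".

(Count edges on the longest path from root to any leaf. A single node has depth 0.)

5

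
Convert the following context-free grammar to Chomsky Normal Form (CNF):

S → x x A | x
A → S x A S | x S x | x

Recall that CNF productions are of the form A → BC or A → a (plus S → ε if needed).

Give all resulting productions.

TX → x; S → x; A → x; S → TX X0; X0 → TX A; A → S X1; X1 → TX X2; X2 → A S; A → TX X3; X3 → S TX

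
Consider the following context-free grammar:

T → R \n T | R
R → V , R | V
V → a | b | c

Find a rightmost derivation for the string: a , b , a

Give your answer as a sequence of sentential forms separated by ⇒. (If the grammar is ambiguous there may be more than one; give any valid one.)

T ⇒ R ⇒ V , R ⇒ V , V , R ⇒ V , V , V ⇒ V , V , a ⇒ V , b , a ⇒ a , b , a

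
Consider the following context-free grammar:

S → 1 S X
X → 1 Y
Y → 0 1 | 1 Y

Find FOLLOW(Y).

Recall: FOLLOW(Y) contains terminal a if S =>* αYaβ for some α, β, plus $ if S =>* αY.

We compute FOLLOW(Y) using the standard algorithm.
FOLLOW(S) starts with {$}.
FIRST(S) = {1}
FIRST(X) = {1}
FIRST(Y) = {0, 1}
FOLLOW(S) = {$, 1}
FOLLOW(X) = {$, 1}
FOLLOW(Y) = {$, 1}
Therefore, FOLLOW(Y) = {$, 1}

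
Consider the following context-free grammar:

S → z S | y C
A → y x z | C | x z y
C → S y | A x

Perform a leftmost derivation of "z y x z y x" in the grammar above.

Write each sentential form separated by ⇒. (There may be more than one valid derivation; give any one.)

S ⇒ z S ⇒ z y C ⇒ z y A x ⇒ z y x z y x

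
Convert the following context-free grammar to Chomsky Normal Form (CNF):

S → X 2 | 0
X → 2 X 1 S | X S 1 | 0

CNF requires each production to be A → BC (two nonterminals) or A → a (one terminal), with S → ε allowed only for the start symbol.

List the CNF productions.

T2 → 2; S → 0; T1 → 1; X → 0; S → X T2; X → T2 X0; X0 → X X1; X1 → T1 S; X → X X2; X2 → S T1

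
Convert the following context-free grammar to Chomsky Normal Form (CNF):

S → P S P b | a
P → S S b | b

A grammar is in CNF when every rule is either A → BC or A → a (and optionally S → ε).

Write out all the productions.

TB → b; S → a; P → b; S → P X0; X0 → S X1; X1 → P TB; P → S X2; X2 → S TB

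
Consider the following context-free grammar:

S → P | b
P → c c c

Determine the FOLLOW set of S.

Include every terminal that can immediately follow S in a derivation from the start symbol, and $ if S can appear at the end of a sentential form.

We compute FOLLOW(S) using the standard algorithm.
FOLLOW(S) starts with {$}.
FIRST(P) = {c}
FIRST(S) = {b, c}
FOLLOW(P) = {$}
FOLLOW(S) = {$}
Therefore, FOLLOW(S) = {$}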